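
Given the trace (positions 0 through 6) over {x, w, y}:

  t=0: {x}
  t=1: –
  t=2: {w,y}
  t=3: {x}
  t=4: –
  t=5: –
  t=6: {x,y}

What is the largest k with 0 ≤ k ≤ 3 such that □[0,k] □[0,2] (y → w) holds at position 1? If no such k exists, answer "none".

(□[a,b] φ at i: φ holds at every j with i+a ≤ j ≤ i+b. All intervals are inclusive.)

2

□[0,2] (y → w) must hold from j=1 onward; find where it first fails.
  j=1: holds
  j=2: holds
  j=3: holds
  j=4: fails
Holds on [1,3], so largest k = 2.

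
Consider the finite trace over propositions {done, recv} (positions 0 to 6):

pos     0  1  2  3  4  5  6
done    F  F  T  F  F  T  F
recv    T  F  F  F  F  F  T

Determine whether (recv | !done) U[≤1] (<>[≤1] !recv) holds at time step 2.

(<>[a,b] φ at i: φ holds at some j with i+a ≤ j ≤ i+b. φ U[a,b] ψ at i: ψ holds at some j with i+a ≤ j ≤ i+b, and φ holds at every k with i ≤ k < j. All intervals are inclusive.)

True

Need some j in [2,3] with <>[≤1] !recv, and (recv | !done) at every k in [2,j-1].
  j=2: <>[≤1] !recv holds; no prefix to check → satisfied.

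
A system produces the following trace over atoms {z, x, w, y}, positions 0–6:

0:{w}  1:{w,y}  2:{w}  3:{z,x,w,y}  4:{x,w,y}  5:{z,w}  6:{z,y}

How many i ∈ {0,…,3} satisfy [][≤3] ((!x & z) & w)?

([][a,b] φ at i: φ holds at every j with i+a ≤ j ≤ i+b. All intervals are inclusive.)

0

Evaluate at each i in [0,3]:
  i=0: ✗ (fails at j=0)
  i=1: ✗ (fails at j=1)
  i=2: ✗ (fails at j=2)
  i=3: ✗ (fails at j=3)
Positions where it holds: {} → 0.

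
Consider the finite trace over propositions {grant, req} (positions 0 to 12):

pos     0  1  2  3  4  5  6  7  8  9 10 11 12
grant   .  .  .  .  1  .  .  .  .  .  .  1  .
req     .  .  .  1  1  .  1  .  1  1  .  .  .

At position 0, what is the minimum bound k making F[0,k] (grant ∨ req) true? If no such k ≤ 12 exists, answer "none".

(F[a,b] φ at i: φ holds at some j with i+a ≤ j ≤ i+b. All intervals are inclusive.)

Scan j = 0,1,… for (grant ∨ req):
  j=0: fails
  j=1: fails
  j=2: fails
  j=3: holds
First hit at j=3, so smallest k = 3-0 = 3.

3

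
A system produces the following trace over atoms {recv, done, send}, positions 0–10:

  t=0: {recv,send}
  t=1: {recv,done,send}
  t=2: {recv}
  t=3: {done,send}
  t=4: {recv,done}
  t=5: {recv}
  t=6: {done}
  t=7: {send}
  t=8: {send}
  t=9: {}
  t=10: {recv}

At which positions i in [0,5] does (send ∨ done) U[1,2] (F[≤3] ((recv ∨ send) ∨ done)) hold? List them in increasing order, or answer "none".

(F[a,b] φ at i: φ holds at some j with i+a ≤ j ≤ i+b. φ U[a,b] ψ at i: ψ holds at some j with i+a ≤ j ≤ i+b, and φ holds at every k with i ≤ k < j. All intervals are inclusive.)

Evaluate at each i in [0,5]:
  i=0: ✓ (rhs at j=1; lhs holds on [0,0])
  i=1: ✓ (rhs at j=2; lhs holds on [1,1])
  i=2: ✗ (lhs fails at k=2 before rhs at j=3)
  i=3: ✓ (rhs at j=4; lhs holds on [3,3])
  i=4: ✓ (rhs at j=5; lhs holds on [4,4])
  i=5: ✗ (lhs fails at k=5 before rhs at j=6)

0, 1, 3, 4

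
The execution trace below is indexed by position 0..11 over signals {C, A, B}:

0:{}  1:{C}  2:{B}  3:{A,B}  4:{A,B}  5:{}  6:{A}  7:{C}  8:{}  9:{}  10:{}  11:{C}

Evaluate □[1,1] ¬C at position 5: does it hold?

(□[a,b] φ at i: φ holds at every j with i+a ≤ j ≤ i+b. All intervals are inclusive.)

Yes

Check ¬C at every j in [6,6]:
  j=6: true
All positions satisfy it → formula holds.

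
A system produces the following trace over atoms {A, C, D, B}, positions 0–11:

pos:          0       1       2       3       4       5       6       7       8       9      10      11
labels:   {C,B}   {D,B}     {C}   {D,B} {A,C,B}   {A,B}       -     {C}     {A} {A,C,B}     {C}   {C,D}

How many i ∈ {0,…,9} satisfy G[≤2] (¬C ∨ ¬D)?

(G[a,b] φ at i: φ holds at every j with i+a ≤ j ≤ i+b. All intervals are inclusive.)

Evaluate at each i in [0,9]:
  i=0: ✓ (all of [0,2])
  i=1: ✓ (all of [1,3])
  i=2: ✓ (all of [2,4])
  i=3: ✓ (all of [3,5])
  i=4: ✓ (all of [4,6])
  i=5: ✓ (all of [5,7])
  i=6: ✓ (all of [6,8])
  i=7: ✓ (all of [7,9])
  i=8: ✓ (all of [8,10])
  i=9: ✗ (fails at j=11)
Positions where it holds: {0, 1, 2, 3, 4, 5, 6, 7, 8} → 9.

9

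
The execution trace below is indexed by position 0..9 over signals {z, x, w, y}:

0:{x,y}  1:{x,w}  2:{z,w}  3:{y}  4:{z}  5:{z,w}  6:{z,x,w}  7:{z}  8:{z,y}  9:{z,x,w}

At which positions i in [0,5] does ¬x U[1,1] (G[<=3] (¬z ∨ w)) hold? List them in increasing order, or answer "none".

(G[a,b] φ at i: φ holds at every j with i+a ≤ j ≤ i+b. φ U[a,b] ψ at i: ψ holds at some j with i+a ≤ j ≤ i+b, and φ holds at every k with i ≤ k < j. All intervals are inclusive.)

Evaluate at each i in [0,5]:
  i=0: ✗ (no rhs in [1,1])
  i=1: ✗ (no rhs in [2,2])
  i=2: ✗ (no rhs in [3,3])
  i=3: ✗ (no rhs in [4,4])
  i=4: ✗ (no rhs in [5,5])
  i=5: ✗ (no rhs in [6,6])

none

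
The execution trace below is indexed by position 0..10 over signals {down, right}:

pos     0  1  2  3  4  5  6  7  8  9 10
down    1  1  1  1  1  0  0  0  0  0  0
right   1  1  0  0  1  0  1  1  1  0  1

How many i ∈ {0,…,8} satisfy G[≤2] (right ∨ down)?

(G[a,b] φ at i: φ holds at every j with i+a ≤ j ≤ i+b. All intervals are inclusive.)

4

Evaluate at each i in [0,8]:
  i=0: ✓ (all of [0,2])
  i=1: ✓ (all of [1,3])
  i=2: ✓ (all of [2,4])
  i=3: ✗ (fails at j=5)
  i=4: ✗ (fails at j=5)
  i=5: ✗ (fails at j=5)
  i=6: ✓ (all of [6,8])
  i=7: ✗ (fails at j=9)
  i=8: ✗ (fails at j=9)
Positions where it holds: {0, 1, 2, 6} → 4.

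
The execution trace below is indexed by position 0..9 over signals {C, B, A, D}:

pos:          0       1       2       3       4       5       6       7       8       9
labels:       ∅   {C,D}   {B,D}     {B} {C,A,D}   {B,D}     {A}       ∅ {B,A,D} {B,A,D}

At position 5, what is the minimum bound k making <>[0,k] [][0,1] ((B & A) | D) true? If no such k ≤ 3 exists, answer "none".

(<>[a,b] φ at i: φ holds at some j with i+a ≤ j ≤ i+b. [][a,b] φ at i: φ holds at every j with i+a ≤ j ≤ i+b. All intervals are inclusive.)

Scan j = 5,6,… for [][0,1] ((B & A) | D):
  j=5: fails
  j=6: fails
  j=7: fails
  j=8: holds
First hit at j=8, so smallest k = 8-5 = 3.

3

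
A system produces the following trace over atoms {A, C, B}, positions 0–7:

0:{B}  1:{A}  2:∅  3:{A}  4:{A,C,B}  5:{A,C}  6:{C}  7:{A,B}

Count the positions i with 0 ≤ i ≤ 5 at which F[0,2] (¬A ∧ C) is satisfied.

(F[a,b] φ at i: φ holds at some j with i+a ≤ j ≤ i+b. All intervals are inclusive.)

Evaluate at each i in [0,5]:
  i=0: ✗ (none in [0,2])
  i=1: ✗ (none in [1,3])
  i=2: ✗ (none in [2,4])
  i=3: ✗ (none in [3,5])
  i=4: ✓ (witness j=6)
  i=5: ✓ (witness j=6)
Positions where it holds: {4, 5} → 2.

2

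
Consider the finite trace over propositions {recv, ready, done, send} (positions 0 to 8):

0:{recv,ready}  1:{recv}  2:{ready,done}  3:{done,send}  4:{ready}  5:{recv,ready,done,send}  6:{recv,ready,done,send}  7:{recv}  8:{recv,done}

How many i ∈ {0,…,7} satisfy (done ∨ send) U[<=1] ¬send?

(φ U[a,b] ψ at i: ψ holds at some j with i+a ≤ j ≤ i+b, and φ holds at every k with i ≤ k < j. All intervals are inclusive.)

Evaluate at each i in [0,7]:
  i=0: ✓ (rhs at j=0)
  i=1: ✓ (rhs at j=1)
  i=2: ✓ (rhs at j=2)
  i=3: ✓ (rhs at j=4; lhs holds on [3,3])
  i=4: ✓ (rhs at j=4)
  i=5: ✗ (no rhs in [5,6])
  i=6: ✓ (rhs at j=7; lhs holds on [6,6])
  i=7: ✓ (rhs at j=7)
Positions where it holds: {0, 1, 2, 3, 4, 6, 7} → 7.

7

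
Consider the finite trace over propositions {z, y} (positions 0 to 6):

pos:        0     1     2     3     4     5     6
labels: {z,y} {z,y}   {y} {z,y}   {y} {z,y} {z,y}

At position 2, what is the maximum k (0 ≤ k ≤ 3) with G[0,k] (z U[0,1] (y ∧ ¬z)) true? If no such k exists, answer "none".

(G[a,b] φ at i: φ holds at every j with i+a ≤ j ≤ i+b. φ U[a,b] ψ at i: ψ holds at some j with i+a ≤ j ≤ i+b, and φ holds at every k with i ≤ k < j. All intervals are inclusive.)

(z U[0,1] (y ∧ ¬z)) must hold from j=2 onward; find where it first fails.
  j=2: holds
  j=3: holds
  j=4: holds
  j=5: fails
Holds on [2,4], so largest k = 2.

2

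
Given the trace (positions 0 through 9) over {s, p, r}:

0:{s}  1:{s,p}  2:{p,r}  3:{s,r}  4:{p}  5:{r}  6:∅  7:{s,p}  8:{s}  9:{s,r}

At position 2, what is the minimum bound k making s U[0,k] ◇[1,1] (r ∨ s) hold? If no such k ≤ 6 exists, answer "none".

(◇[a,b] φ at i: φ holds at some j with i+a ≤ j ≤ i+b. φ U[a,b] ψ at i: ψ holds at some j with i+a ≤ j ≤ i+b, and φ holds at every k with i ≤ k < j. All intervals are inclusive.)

0

Need earliest j ≥ 2 with ◇[1,1] (r ∨ s), and s at every k in [2,j-1].
  j=2: rhs holds (empty prefix). k = 0.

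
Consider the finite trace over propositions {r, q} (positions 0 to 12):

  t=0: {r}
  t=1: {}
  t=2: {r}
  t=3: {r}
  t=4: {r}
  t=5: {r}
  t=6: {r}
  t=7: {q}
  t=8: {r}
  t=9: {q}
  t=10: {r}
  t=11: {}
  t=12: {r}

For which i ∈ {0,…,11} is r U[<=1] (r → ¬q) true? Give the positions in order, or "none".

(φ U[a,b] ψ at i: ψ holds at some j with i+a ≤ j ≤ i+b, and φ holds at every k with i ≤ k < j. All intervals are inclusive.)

Evaluate at each i in [0,11]:
  i=0: ✓ (rhs at j=0)
  i=1: ✓ (rhs at j=1)
  i=2: ✓ (rhs at j=2)
  i=3: ✓ (rhs at j=3)
  i=4: ✓ (rhs at j=4)
  i=5: ✓ (rhs at j=5)
  i=6: ✓ (rhs at j=6)
  i=7: ✓ (rhs at j=7)
  i=8: ✓ (rhs at j=8)
  i=9: ✓ (rhs at j=9)
  i=10: ✓ (rhs at j=10)
  i=11: ✓ (rhs at j=11)

0, 1, 2, 3, 4, 5, 6, 7, 8, 9, 10, 11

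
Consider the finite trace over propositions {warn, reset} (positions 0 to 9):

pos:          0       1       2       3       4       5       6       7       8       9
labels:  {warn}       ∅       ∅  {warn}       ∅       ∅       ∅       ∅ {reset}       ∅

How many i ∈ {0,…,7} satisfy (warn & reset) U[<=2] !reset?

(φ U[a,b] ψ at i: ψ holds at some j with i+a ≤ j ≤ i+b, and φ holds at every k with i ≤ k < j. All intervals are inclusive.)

8

Evaluate at each i in [0,7]:
  i=0: ✓ (rhs at j=0)
  i=1: ✓ (rhs at j=1)
  i=2: ✓ (rhs at j=2)
  i=3: ✓ (rhs at j=3)
  i=4: ✓ (rhs at j=4)
  i=5: ✓ (rhs at j=5)
  i=6: ✓ (rhs at j=6)
  i=7: ✓ (rhs at j=7)
Positions where it holds: {0, 1, 2, 3, 4, 5, 6, 7} → 8.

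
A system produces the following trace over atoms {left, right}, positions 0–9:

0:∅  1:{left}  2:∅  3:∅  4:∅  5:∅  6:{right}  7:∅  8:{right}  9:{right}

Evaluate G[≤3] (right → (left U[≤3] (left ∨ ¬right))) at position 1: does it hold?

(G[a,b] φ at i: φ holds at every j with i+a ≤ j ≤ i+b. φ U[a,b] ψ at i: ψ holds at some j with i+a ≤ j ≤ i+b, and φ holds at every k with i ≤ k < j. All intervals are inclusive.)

Check (right → (left U[≤3] (left ∨ ¬right))) at every j in [1,4]:
  j=1: antecedent false → ✓
  j=2: antecedent false → ✓
  j=3: antecedent false → ✓
  j=4: antecedent false → ✓
All positions satisfy it → formula holds.

Holds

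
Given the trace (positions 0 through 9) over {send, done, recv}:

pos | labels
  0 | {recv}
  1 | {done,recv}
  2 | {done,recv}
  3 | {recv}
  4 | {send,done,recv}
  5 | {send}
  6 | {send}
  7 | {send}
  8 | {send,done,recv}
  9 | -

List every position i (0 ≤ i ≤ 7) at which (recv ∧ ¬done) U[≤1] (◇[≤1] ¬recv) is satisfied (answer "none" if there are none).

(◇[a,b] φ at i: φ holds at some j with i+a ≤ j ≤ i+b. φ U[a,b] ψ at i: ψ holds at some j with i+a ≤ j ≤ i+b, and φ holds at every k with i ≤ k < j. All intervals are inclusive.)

Evaluate at each i in [0,7]:
  i=0: ✗ (no rhs in [0,1])
  i=1: ✗ (no rhs in [1,2])
  i=2: ✗ (no rhs in [2,3])
  i=3: ✓ (rhs at j=4; lhs holds on [3,3])
  i=4: ✓ (rhs at j=4)
  i=5: ✓ (rhs at j=5)
  i=6: ✓ (rhs at j=6)
  i=7: ✓ (rhs at j=7)

3, 4, 5, 6, 7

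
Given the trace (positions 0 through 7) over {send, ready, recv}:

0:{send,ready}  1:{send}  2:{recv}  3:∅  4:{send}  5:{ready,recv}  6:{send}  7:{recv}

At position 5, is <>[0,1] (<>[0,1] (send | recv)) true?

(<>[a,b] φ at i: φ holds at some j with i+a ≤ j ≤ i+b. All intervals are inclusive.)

Holds

Check <>[0,1] (send | recv) at each j in [5,6]:
  j=5: holds (witness at 5)
  j=6: holds (witness at 6)
Found at j=5 → formula holds.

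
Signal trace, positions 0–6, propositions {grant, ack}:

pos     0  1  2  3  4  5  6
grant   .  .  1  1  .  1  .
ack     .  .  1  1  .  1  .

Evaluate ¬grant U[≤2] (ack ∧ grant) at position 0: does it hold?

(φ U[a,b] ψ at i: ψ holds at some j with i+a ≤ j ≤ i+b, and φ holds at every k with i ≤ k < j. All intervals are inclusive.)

Yes

Need some j in [0,2] with (ack ∧ grant), and ¬grant at every k in [0,j-1].
  j=0: (ack ∧ grant) false.
  j=1: (ack ∧ grant) false.
  j=2: (ack ∧ grant) holds; ¬grant holds at every k in [0,1] → satisfied.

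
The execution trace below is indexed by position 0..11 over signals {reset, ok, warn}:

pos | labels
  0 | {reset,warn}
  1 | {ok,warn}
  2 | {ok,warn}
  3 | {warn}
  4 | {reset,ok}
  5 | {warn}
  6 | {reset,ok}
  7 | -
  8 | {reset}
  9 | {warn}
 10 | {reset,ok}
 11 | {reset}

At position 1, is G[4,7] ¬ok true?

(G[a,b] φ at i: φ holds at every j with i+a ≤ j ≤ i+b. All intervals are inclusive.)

Check ¬ok at every j in [5,8]:
  j=5: true
  j=6: false
  j=7: true
  j=8: true
Fails at j=6 → formula fails.

False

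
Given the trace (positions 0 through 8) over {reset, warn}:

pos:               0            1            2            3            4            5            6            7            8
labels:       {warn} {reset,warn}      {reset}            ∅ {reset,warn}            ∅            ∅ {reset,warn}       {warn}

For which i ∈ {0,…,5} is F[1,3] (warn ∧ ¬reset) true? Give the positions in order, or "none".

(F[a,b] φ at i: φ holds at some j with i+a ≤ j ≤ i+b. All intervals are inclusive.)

5

Evaluate at each i in [0,5]:
  i=0: ✗ (none in [1,3])
  i=1: ✗ (none in [2,4])
  i=2: ✗ (none in [3,5])
  i=3: ✗ (none in [4,6])
  i=4: ✗ (none in [5,7])
  i=5: ✓ (witness j=8)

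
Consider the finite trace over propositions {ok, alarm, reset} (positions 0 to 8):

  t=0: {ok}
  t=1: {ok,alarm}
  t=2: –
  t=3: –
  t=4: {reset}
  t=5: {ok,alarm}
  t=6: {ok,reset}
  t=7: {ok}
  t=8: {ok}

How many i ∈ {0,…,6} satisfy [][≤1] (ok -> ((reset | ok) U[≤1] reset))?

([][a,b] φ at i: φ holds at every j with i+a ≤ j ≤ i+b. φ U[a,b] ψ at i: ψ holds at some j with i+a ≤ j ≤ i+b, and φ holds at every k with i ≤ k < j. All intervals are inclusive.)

Evaluate at each i in [0,6]:
  i=0: ✗ (fails at j=0)
  i=1: ✗ (fails at j=1)
  i=2: ✓ (all of [2,3])
  i=3: ✓ (all of [3,4])
  i=4: ✓ (all of [4,5])
  i=5: ✓ (all of [5,6])
  i=6: ✗ (fails at j=7)
Positions where it holds: {2, 3, 4, 5} → 4.

4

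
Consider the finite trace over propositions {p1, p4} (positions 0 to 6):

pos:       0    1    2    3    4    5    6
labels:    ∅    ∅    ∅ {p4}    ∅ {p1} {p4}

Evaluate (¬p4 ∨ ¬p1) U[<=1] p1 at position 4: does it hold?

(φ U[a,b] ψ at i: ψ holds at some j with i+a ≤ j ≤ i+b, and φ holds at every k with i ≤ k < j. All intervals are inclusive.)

Need some j in [4,5] with p1, and (¬p4 ∨ ¬p1) at every k in [4,j-1].
  j=4: p1 false.
  j=5: p1 holds; (¬p4 ∨ ¬p1) holds at every k in [4,4] → satisfied.

Yes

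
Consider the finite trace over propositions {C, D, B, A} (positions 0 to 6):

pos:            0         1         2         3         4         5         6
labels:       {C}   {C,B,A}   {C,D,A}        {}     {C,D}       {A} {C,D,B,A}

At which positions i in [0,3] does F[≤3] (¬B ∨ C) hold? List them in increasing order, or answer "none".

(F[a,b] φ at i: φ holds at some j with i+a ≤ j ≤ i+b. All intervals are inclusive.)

Evaluate at each i in [0,3]:
  i=0: ✓ (witness j=0)
  i=1: ✓ (witness j=1)
  i=2: ✓ (witness j=2)
  i=3: ✓ (witness j=3)

0, 1, 2, 3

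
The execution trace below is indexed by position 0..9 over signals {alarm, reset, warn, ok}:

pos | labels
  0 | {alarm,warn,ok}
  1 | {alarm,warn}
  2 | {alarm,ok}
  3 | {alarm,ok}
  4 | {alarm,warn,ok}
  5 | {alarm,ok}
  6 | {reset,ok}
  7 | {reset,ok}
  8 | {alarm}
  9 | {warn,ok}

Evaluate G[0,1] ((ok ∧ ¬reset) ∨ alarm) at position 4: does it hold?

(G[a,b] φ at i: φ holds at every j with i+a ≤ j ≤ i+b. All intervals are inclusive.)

Check ((ok ∧ ¬reset) ∨ alarm) at every j in [4,5]:
  j=4: true
  j=5: true
All positions satisfy it → formula holds.

True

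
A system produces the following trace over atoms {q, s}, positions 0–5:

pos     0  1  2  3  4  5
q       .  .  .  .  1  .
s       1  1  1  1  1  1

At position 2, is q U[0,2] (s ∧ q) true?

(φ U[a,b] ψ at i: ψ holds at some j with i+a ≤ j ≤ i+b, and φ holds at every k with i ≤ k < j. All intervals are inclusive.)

False

Need some j in [2,4] with (s ∧ q), and q at every k in [2,j-1].
  j=2: (s ∧ q) false.
  j=3: (s ∧ q) false.
  j=4: (s ∧ q) holds, but q fails at k=2 → not this j.
No j in the window works → until fails.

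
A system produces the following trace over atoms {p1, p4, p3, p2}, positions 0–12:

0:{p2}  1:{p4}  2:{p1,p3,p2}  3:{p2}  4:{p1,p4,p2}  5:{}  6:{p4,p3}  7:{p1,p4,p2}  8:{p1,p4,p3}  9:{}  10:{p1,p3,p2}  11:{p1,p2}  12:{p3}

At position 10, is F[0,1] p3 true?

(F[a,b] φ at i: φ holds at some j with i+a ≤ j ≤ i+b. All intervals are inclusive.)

Holds

Check p3 at each j in [10,11]:
  j=10: true
  j=11: false
Found at j=10 → formula holds.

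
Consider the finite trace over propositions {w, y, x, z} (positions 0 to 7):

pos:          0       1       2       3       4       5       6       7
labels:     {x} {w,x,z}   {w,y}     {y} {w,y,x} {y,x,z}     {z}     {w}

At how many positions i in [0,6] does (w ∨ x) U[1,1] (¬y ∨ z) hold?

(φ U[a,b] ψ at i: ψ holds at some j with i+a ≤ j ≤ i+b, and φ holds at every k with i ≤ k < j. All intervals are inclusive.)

Evaluate at each i in [0,6]:
  i=0: ✓ (rhs at j=1; lhs holds on [0,0])
  i=1: ✗ (no rhs in [2,2])
  i=2: ✗ (no rhs in [3,3])
  i=3: ✗ (no rhs in [4,4])
  i=4: ✓ (rhs at j=5; lhs holds on [4,4])
  i=5: ✓ (rhs at j=6; lhs holds on [5,5])
  i=6: ✗ (lhs fails at k=6 before rhs at j=7)
Positions where it holds: {0, 4, 5} → 3.

3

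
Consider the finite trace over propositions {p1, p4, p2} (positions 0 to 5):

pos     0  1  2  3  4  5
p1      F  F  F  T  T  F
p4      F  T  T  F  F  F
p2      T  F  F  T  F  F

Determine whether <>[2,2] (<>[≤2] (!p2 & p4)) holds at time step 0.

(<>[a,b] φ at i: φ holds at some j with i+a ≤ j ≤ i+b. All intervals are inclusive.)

Yes

Check <>[≤2] (!p2 & p4) at each j in [2,2]:
  j=2: holds (witness at 2)
Found at j=2 → formula holds.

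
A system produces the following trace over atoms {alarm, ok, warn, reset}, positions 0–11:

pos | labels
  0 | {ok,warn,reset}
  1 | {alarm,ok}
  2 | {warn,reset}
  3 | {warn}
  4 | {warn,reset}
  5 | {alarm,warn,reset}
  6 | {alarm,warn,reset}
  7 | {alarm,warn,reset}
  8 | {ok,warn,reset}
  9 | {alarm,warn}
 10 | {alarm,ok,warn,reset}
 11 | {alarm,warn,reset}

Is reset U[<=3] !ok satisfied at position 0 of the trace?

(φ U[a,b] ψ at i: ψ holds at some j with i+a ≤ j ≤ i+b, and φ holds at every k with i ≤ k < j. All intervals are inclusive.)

False

Need some j in [0,3] with !ok, and reset at every k in [0,j-1].
  j=0: !ok false.
  j=1: !ok false.
  j=2: !ok holds, but reset fails at k=1 → not this j.
  j=3: !ok holds, but reset fails at k=1 → not this j.
No j in the window works → until fails.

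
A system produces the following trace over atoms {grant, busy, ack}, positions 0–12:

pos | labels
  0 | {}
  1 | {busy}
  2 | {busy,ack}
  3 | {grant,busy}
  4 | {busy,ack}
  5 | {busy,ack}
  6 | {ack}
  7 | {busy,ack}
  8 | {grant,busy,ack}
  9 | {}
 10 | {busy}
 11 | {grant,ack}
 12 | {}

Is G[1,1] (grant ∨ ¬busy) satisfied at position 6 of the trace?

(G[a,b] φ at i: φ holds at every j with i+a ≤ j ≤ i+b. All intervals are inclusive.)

No

Check (grant ∨ ¬busy) at every j in [7,7]:
  j=7: false
Fails at j=7 → formula fails.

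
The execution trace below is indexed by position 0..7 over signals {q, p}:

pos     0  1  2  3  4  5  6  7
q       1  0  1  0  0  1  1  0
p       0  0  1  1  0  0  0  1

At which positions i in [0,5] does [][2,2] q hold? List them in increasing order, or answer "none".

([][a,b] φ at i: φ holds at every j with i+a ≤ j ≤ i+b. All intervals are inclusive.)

0, 3, 4

Evaluate at each i in [0,5]:
  i=0: ✓ (all of [2,2])
  i=1: ✗ (fails at j=3)
  i=2: ✗ (fails at j=4)
  i=3: ✓ (all of [5,5])
  i=4: ✓ (all of [6,6])
  i=5: ✗ (fails at j=7)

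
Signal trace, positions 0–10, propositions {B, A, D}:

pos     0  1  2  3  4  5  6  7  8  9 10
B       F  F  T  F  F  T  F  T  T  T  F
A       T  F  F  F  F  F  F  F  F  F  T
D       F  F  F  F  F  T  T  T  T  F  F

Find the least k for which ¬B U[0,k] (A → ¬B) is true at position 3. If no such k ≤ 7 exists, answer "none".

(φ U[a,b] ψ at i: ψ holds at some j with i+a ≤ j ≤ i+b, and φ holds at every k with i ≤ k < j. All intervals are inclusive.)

0

Need earliest j ≥ 3 with (A → ¬B), and ¬B at every k in [3,j-1].
  j=3: rhs holds (empty prefix). k = 0.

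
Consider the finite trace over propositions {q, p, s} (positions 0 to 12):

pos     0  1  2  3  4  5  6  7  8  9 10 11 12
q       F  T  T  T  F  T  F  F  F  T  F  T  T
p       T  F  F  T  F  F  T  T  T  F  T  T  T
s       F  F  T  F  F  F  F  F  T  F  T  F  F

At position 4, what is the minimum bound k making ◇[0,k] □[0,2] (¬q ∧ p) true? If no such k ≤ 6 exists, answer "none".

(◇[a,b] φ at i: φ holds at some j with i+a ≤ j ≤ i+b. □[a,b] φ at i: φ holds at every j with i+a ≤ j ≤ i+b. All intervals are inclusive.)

Scan j = 4,5,… for □[0,2] (¬q ∧ p):
  j=4: fails
  j=5: fails
  j=6: holds
First hit at j=6, so smallest k = 6-4 = 2.

2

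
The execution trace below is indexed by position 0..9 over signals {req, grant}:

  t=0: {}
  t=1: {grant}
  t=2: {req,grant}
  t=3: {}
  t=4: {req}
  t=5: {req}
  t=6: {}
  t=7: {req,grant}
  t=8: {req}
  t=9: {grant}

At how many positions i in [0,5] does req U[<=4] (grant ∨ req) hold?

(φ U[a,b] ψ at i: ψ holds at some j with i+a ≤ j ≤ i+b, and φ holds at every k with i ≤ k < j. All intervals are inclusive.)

Evaluate at each i in [0,5]:
  i=0: ✗ (lhs fails at k=0 before rhs at j=1)
  i=1: ✓ (rhs at j=1)
  i=2: ✓ (rhs at j=2)
  i=3: ✗ (lhs fails at k=3 before rhs at j=4)
  i=4: ✓ (rhs at j=4)
  i=5: ✓ (rhs at j=5)
Positions where it holds: {1, 2, 4, 5} → 4.

4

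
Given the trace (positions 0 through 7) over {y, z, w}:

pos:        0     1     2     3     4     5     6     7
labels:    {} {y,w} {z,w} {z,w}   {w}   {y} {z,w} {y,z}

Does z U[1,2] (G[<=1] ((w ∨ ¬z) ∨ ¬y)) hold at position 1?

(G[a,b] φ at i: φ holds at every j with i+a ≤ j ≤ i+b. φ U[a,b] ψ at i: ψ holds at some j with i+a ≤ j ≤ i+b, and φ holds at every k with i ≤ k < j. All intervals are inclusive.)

Need some j in [2,3] with G[<=1] ((w ∨ ¬z) ∨ ¬y), and z at every k in [1,j-1].
  j=2: G[<=1] ((w ∨ ¬z) ∨ ¬y) holds, but z fails at k=1 → not this j.
  j=3: G[<=1] ((w ∨ ¬z) ∨ ¬y) holds, but z fails at k=1 → not this j.
No j in the window works → until fails.

False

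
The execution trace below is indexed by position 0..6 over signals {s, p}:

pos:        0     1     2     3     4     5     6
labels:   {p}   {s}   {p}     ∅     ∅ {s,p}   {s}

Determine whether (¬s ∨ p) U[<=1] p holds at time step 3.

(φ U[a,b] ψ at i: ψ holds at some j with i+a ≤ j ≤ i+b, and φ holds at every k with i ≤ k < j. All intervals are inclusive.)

Need some j in [3,4] with p, and (¬s ∨ p) at every k in [3,j-1].
  j=3: p false.
  j=4: p false.
No j in the window works → until fails.

False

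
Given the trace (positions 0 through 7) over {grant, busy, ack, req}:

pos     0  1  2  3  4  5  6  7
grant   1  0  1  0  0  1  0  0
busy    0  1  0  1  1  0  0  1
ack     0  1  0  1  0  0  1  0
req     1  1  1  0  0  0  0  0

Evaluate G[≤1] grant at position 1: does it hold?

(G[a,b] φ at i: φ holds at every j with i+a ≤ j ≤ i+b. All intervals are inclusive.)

Check grant at every j in [1,2]:
  j=1: false
  j=2: true
Fails at j=1 → formula fails.

No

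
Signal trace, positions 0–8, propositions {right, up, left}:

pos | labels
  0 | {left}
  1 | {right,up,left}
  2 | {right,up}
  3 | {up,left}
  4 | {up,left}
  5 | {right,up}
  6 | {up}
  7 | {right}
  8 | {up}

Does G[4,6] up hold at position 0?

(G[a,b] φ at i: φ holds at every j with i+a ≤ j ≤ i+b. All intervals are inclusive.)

True

Check up at every j in [4,6]:
  j=4: true
  j=5: true
  j=6: true
All positions satisfy it → formula holds.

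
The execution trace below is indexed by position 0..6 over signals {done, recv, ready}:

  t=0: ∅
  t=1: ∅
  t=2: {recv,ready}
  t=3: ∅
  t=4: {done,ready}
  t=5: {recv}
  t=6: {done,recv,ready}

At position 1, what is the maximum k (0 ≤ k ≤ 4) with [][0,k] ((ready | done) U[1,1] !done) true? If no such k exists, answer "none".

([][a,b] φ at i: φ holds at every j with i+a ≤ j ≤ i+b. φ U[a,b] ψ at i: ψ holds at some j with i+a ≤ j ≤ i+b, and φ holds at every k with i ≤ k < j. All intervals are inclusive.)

((ready | done) U[1,1] !done) must hold from j=1 onward; find where it first fails.
  j=1: fails → no k works.

none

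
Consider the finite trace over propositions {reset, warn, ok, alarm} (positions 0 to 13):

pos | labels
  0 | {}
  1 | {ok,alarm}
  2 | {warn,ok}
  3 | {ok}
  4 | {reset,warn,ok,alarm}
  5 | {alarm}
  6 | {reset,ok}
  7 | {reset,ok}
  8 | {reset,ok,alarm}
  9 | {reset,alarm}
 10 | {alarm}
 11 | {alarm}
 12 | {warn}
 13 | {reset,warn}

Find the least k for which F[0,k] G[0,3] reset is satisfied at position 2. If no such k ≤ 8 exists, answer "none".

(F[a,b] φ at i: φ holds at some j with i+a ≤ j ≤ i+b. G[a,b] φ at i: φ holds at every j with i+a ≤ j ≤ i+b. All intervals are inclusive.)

Scan j = 2,3,… for G[0,3] reset:
  j=2: fails
  j=3: fails
  j=4: fails
  j=5: fails
  j=6: holds
First hit at j=6, so smallest k = 6-2 = 4.

4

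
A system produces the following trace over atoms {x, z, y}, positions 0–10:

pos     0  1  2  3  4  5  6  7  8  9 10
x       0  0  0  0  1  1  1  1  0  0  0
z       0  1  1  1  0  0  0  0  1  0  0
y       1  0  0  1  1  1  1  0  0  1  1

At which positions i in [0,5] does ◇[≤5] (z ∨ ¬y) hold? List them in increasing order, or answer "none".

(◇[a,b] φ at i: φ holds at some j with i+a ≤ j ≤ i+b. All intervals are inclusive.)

0, 1, 2, 3, 4, 5

Evaluate at each i in [0,5]:
  i=0: ✓ (witness j=1)
  i=1: ✓ (witness j=1)
  i=2: ✓ (witness j=2)
  i=3: ✓ (witness j=3)
  i=4: ✓ (witness j=7)
  i=5: ✓ (witness j=7)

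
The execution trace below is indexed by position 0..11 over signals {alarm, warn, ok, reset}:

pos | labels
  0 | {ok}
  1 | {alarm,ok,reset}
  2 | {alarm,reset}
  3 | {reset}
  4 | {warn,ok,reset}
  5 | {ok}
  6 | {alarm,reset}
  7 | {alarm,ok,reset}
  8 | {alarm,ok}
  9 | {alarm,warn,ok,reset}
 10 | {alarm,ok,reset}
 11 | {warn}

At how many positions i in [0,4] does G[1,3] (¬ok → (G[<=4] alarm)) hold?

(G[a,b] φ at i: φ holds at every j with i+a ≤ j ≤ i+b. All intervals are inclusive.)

2

Evaluate at each i in [0,4]:
  i=0: ✗ (fails at j=2)
  i=1: ✗ (fails at j=2)
  i=2: ✗ (fails at j=3)
  i=3: ✓ (all of [4,6])
  i=4: ✓ (all of [5,7])
Positions where it holds: {3, 4} → 2.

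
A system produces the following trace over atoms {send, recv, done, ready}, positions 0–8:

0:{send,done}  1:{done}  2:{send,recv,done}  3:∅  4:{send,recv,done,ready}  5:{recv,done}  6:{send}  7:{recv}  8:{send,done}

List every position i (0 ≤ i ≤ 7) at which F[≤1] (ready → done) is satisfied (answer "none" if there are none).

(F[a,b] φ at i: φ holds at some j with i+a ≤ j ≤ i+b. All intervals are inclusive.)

Evaluate at each i in [0,7]:
  i=0: ✓ (witness j=0)
  i=1: ✓ (witness j=1)
  i=2: ✓ (witness j=2)
  i=3: ✓ (witness j=3)
  i=4: ✓ (witness j=4)
  i=5: ✓ (witness j=5)
  i=6: ✓ (witness j=6)
  i=7: ✓ (witness j=7)

0, 1, 2, 3, 4, 5, 6, 7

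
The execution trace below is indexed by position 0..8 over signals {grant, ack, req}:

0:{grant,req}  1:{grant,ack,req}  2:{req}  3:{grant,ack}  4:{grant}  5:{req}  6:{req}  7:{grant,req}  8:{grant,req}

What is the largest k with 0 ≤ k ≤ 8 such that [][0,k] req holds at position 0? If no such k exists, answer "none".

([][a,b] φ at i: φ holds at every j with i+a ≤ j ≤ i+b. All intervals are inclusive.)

req must hold from j=0 onward; find where it first fails.
  j=0: holds
  j=1: holds
  j=2: holds
  j=3: fails
Holds on [0,2], so largest k = 2.

2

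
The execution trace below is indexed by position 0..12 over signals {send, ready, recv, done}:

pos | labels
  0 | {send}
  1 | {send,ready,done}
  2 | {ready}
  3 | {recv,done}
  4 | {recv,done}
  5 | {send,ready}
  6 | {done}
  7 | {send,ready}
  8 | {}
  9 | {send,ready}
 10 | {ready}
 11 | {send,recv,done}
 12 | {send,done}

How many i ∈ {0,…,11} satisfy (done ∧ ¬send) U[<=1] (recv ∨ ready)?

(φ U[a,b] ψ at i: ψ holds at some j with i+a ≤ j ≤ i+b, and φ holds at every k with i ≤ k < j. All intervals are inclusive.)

10

Evaluate at each i in [0,11]:
  i=0: ✗ (lhs fails at k=0 before rhs at j=1)
  i=1: ✓ (rhs at j=1)
  i=2: ✓ (rhs at j=2)
  i=3: ✓ (rhs at j=3)
  i=4: ✓ (rhs at j=4)
  i=5: ✓ (rhs at j=5)
  i=6: ✓ (rhs at j=7; lhs holds on [6,6])
  i=7: ✓ (rhs at j=7)
  i=8: ✗ (lhs fails at k=8 before rhs at j=9)
  i=9: ✓ (rhs at j=9)
  i=10: ✓ (rhs at j=10)
  i=11: ✓ (rhs at j=11)
Positions where it holds: {1, 2, 3, 4, 5, 6, 7, 9, 10, 11} → 10.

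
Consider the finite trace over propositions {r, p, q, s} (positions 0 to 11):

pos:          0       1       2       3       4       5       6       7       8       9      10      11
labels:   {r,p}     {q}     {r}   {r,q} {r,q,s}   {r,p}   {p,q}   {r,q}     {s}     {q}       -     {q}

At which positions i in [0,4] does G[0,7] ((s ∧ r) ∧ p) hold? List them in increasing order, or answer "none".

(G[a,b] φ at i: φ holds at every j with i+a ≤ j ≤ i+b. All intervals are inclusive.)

Evaluate at each i in [0,4]:
  i=0: ✗ (fails at j=0)
  i=1: ✗ (fails at j=1)
  i=2: ✗ (fails at j=2)
  i=3: ✗ (fails at j=3)
  i=4: ✗ (fails at j=4)

none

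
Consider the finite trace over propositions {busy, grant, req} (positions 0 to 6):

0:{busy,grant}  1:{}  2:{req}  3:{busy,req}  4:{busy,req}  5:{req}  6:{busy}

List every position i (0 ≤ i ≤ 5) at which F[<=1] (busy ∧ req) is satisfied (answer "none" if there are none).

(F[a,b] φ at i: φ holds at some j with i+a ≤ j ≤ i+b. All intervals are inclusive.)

Evaluate at each i in [0,5]:
  i=0: ✗ (none in [0,1])
  i=1: ✗ (none in [1,2])
  i=2: ✓ (witness j=3)
  i=3: ✓ (witness j=3)
  i=4: ✓ (witness j=4)
  i=5: ✗ (none in [5,6])

2, 3, 4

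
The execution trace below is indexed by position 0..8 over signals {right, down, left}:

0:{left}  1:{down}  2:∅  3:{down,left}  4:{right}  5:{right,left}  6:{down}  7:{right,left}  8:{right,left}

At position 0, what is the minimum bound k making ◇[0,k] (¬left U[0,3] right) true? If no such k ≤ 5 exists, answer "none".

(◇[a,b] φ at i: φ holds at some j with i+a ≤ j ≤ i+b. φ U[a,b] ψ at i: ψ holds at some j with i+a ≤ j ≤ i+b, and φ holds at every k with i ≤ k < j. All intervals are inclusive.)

4

Scan j = 0,1,… for (¬left U[0,3] right):
  j=0: fails
  j=1: fails
  j=2: fails
  j=3: fails
  j=4: holds
First hit at j=4, so smallest k = 4-0 = 4.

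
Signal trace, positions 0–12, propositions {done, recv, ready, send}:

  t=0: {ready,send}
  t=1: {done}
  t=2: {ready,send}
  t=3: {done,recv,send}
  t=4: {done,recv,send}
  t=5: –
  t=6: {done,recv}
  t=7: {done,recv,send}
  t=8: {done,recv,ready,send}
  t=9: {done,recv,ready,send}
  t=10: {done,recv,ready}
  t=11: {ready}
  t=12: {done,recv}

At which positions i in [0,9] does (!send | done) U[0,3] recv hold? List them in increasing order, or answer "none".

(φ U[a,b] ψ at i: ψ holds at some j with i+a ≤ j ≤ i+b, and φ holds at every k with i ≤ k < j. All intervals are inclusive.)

3, 4, 5, 6, 7, 8, 9

Evaluate at each i in [0,9]:
  i=0: ✗ (lhs fails at k=0 before rhs at j=3)
  i=1: ✗ (lhs fails at k=2 before rhs at j=3)
  i=2: ✗ (lhs fails at k=2 before rhs at j=3)
  i=3: ✓ (rhs at j=3)
  i=4: ✓ (rhs at j=4)
  i=5: ✓ (rhs at j=6; lhs holds on [5,5])
  i=6: ✓ (rhs at j=6)
  i=7: ✓ (rhs at j=7)
  i=8: ✓ (rhs at j=8)
  i=9: ✓ (rhs at j=9)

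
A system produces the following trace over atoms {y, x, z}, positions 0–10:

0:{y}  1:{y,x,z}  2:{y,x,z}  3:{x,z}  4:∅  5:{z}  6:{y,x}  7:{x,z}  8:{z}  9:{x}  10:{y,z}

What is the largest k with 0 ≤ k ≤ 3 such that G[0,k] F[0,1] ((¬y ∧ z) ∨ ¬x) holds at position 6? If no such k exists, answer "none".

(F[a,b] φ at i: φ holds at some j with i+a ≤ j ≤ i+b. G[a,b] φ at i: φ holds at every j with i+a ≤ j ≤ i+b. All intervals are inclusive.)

F[0,1] ((¬y ∧ z) ∨ ¬x) must hold from j=6 onward; find where it first fails.
  j=6: holds
  j=7: holds
  j=8: holds
  j=9: holds
Holds through j=9; largest k = 3.

3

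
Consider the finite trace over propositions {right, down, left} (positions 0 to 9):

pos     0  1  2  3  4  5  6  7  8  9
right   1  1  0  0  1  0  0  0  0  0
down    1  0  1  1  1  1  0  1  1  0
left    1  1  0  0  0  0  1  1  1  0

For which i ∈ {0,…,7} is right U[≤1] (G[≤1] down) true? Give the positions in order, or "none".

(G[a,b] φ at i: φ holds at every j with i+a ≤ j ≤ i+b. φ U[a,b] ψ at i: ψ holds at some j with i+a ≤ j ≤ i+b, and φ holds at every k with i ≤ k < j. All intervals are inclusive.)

Evaluate at each i in [0,7]:
  i=0: ✗ (no rhs in [0,1])
  i=1: ✓ (rhs at j=2; lhs holds on [1,1])
  i=2: ✓ (rhs at j=2)
  i=3: ✓ (rhs at j=3)
  i=4: ✓ (rhs at j=4)
  i=5: ✗ (no rhs in [5,6])
  i=6: ✗ (lhs fails at k=6 before rhs at j=7)
  i=7: ✓ (rhs at j=7)

1, 2, 3, 4, 7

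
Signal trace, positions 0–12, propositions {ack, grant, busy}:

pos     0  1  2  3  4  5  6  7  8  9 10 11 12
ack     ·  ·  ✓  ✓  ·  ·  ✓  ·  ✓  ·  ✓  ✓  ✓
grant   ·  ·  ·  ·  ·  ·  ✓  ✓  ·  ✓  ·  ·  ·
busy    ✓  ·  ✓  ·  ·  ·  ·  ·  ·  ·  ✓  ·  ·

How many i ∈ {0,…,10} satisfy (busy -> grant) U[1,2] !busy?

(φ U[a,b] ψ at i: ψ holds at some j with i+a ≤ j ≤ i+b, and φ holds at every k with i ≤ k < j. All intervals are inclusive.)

Evaluate at each i in [0,10]:
  i=0: ✗ (lhs fails at k=0 before rhs at j=1)
  i=1: ✗ (lhs fails at k=2 before rhs at j=3)
  i=2: ✗ (lhs fails at k=2 before rhs at j=3)
  i=3: ✓ (rhs at j=4; lhs holds on [3,3])
  i=4: ✓ (rhs at j=5; lhs holds on [4,4])
  i=5: ✓ (rhs at j=6; lhs holds on [5,5])
  i=6: ✓ (rhs at j=7; lhs holds on [6,6])
  i=7: ✓ (rhs at j=8; lhs holds on [7,7])
  i=8: ✓ (rhs at j=9; lhs holds on [8,8])
  i=9: ✗ (lhs fails at k=10 before rhs at j=11)
  i=10: ✗ (lhs fails at k=10 before rhs at j=11)
Positions where it holds: {3, 4, 5, 6, 7, 8} → 6.

6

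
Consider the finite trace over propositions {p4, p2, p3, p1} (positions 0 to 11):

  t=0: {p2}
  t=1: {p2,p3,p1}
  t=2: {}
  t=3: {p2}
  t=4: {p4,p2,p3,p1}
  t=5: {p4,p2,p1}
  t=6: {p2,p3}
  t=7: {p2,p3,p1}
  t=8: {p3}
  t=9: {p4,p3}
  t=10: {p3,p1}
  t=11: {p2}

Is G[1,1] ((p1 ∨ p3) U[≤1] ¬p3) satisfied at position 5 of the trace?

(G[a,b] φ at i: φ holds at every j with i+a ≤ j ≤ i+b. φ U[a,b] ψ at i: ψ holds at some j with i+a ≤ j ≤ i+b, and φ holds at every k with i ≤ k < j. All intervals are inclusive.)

Check ((p1 ∨ p3) U[≤1] ¬p3) at every j in [6,6]:
  j=6: fails
Fails at j=6 → formula fails.

No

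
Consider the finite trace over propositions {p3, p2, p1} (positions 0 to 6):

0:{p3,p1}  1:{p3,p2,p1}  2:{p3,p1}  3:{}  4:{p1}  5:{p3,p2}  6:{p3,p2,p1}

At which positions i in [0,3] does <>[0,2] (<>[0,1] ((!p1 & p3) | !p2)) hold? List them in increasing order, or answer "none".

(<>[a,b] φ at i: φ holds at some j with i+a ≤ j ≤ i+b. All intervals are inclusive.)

Evaluate at each i in [0,3]:
  i=0: ✓ (witness j=0)
  i=1: ✓ (witness j=1)
  i=2: ✓ (witness j=2)
  i=3: ✓ (witness j=3)

0, 1, 2, 3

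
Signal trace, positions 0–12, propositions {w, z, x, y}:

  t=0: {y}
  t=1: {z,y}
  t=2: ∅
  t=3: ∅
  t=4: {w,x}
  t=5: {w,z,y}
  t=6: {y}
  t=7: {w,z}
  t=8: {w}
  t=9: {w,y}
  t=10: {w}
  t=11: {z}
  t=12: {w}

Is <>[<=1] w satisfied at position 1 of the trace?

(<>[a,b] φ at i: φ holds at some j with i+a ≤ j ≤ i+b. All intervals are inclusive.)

Check w at each j in [1,2]:
  j=1: false
  j=2: false
No position in the window satisfies it → formula fails.

Does not hold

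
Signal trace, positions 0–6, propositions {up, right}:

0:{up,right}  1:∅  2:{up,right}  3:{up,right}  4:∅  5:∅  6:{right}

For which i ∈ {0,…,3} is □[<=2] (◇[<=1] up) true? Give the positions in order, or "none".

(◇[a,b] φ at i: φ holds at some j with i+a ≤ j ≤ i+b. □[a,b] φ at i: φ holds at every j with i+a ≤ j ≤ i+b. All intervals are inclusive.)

0, 1

Evaluate at each i in [0,3]:
  i=0: ✓ (all of [0,2])
  i=1: ✓ (all of [1,3])
  i=2: ✗ (fails at j=4)
  i=3: ✗ (fails at j=4)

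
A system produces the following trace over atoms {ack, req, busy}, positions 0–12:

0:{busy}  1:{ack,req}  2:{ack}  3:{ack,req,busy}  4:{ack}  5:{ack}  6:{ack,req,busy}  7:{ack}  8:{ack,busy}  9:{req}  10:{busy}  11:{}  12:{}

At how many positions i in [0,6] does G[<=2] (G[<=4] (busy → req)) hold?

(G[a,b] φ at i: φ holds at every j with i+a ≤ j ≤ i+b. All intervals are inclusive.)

1

Evaluate at each i in [0,6]:
  i=0: ✗ (fails at j=0)
  i=1: ✓ (all of [1,3])
  i=2: ✗ (fails at j=4)
  i=3: ✗ (fails at j=4)
  i=4: ✗ (fails at j=4)
  i=5: ✗ (fails at j=5)
  i=6: ✗ (fails at j=6)
Positions where it holds: {1} → 1.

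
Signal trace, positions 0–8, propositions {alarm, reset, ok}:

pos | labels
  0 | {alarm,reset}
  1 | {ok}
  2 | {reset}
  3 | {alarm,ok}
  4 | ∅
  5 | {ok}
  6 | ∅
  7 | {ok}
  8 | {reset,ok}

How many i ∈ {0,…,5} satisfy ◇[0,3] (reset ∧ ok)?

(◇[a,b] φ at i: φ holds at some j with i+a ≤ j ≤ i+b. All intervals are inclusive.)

1

Evaluate at each i in [0,5]:
  i=0: ✗ (none in [0,3])
  i=1: ✗ (none in [1,4])
  i=2: ✗ (none in [2,5])
  i=3: ✗ (none in [3,6])
  i=4: ✗ (none in [4,7])
  i=5: ✓ (witness j=8)
Positions where it holds: {5} → 1.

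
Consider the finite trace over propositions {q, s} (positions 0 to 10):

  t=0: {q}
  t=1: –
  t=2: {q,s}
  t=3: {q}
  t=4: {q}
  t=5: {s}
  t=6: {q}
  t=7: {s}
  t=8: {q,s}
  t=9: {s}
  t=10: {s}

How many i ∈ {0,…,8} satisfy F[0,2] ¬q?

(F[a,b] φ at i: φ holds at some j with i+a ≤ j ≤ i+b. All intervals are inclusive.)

8

Evaluate at each i in [0,8]:
  i=0: ✓ (witness j=1)
  i=1: ✓ (witness j=1)
  i=2: ✗ (none in [2,4])
  i=3: ✓ (witness j=5)
  i=4: ✓ (witness j=5)
  i=5: ✓ (witness j=5)
  i=6: ✓ (witness j=7)
  i=7: ✓ (witness j=7)
  i=8: ✓ (witness j=9)
Positions where it holds: {0, 1, 3, 4, 5, 6, 7, 8} → 8.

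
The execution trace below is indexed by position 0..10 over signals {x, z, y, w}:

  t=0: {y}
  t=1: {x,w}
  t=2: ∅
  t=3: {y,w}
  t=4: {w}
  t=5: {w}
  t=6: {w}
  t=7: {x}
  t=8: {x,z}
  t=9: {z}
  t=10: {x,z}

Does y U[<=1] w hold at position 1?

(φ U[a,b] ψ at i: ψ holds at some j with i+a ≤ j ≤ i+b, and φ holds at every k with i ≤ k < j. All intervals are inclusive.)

Need some j in [1,2] with w, and y at every k in [1,j-1].
  j=1: w holds; no prefix to check → satisfied.

Yes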